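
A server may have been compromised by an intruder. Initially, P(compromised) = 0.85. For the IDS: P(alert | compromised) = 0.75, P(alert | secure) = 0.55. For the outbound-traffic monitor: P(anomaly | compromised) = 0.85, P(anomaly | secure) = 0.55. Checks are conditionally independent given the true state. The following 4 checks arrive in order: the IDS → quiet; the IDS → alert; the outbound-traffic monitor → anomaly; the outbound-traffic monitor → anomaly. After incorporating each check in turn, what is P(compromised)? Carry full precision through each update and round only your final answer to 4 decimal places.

After the IDS='quiet': P(compromised) = 0.25·0.8500 / (0.25·0.8500 + 0.45·0.1500) ≈ 0.7589
After the IDS='alert': P(compromised) = 0.75·0.7589 / (0.75·0.7589 + 0.55·0.2411) ≈ 0.8111
After the outbound-traffic monitor='anomaly': P(compromised) = 0.85·0.8111 / (0.85·0.8111 + 0.55·0.1889) ≈ 0.8690
After the outbound-traffic monitor='anomaly': P(compromised) = 0.85·0.8690 / (0.85·0.8690 + 0.55·0.1310) ≈ 0.9111

0.9111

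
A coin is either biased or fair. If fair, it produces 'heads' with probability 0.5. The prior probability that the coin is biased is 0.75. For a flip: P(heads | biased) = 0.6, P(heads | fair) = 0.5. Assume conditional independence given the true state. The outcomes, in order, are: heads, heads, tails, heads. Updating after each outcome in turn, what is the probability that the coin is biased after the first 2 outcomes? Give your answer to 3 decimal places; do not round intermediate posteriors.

After 'heads': P(biased) = 0.6·0.7500 / (0.6·0.7500 + 0.5·0.2500) ≈ 0.7826
After 'heads': P(biased) = 0.6·0.7826 / (0.6·0.7826 + 0.5·0.2174) ≈ 0.8120

0.812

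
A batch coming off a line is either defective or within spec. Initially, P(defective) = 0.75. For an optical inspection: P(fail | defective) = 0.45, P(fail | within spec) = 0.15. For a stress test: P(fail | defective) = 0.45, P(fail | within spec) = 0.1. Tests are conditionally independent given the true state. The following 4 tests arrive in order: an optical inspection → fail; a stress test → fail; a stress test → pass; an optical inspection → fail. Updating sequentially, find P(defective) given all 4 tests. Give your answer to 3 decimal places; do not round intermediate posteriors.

0.987

Each posterior becomes the prior for the next update.
After an optical inspection='fail': P(defective) = 0.45·0.7500 / (0.45·0.7500 + 0.15·0.2500) ≈ 0.9000
After a stress test='fail': P(defective) = 0.45·0.9000 / (0.45·0.9000 + 0.1·0.1000) ≈ 0.9759
After a stress test='pass': P(defective) = 0.55·0.9759 / (0.55·0.9759 + 0.9·0.0241) ≈ 0.9612
After an optical inspection='fail': P(defective) = 0.45·0.9612 / (0.45·0.9612 + 0.15·0.0388) ≈ 0.9867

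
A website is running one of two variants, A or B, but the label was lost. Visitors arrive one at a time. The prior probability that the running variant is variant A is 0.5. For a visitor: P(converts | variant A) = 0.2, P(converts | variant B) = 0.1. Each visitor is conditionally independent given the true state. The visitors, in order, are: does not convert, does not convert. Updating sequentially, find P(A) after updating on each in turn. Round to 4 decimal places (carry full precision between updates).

After 'does not convert': P(A) = 0.8·0.5000 / (0.8·0.5000 + 0.9·0.5000) ≈ 0.4706
After 'does not convert': P(A) = 0.8·0.4706 / (0.8·0.4706 + 0.9·0.5294) ≈ 0.4414

0.4414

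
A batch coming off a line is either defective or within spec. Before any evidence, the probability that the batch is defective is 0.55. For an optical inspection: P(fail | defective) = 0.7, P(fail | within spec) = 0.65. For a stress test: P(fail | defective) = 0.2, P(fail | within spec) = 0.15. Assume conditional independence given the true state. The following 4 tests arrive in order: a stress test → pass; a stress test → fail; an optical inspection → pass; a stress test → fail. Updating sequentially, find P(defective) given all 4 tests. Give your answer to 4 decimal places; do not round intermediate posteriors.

Each posterior becomes the prior for the next update.
After a stress test='pass': P(defective) = 0.8·0.5500 / (0.8·0.5500 + 0.85·0.4500) ≈ 0.5350
After a stress test='fail': P(defective) = 0.2·0.5350 / (0.2·0.5350 + 0.15·0.4650) ≈ 0.6053
After an optical inspection='pass': P(defective) = 0.3·0.6053 / (0.3·0.6053 + 0.35·0.3947) ≈ 0.5680
After a stress test='fail': P(defective) = 0.2·0.5680 / (0.2·0.5680 + 0.15·0.4320) ≈ 0.6367

0.6367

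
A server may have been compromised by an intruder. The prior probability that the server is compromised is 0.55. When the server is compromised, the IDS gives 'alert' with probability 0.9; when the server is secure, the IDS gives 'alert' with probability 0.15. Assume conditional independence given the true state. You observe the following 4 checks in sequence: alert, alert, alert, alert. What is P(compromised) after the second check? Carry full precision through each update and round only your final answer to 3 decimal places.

Apply Bayes' rule sequentially, carrying P(compromised) forward.
After 'alert': P(compromised) = 0.9·0.5500 / (0.9·0.5500 + 0.15·0.4500) ≈ 0.8800
After 'alert': P(compromised) = 0.9·0.8800 / (0.9·0.8800 + 0.15·0.1200) ≈ 0.9778

0.978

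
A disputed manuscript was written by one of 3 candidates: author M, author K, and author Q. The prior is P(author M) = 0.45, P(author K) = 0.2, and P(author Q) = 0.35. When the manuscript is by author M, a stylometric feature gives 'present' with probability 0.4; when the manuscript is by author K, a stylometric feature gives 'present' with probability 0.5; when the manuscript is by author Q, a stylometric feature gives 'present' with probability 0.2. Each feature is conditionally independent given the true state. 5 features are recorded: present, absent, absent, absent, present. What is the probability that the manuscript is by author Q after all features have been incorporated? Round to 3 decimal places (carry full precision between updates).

0.247

Apply Bayes' rule sequentially, carrying P(author Q) forward.
After 'present': normaliser = 0.4·0.4500 + 0.5·0.2000 + 0.2·0.3500; P(author M) ≈ 0.5143, P(author K) ≈ 0.2857, P(author Q) ≈ 0.2000
After 'absent': normaliser = 0.6·0.5143 + 0.5·0.2857 + 0.8·0.2000; P(author M) ≈ 0.5047, P(author K) ≈ 0.2336, P(author Q) ≈ 0.2617
After 'absent': normaliser = 0.6·0.5047 + 0.5·0.2336 + 0.8·0.2617; P(author M) ≈ 0.4814, P(author K) ≈ 0.1857, P(author Q) ≈ 0.3328
After 'absent': normaliser = 0.6·0.4814 + 0.5·0.1857 + 0.8·0.3328; P(author M) ≈ 0.4458, P(author K) ≈ 0.1433, P(author Q) ≈ 0.4109
After 'present': normaliser = 0.4·0.4458 + 0.5·0.1433 + 0.2·0.4109; P(author M) ≈ 0.5368, P(author K) ≈ 0.2157, P(author Q) ≈ 0.2474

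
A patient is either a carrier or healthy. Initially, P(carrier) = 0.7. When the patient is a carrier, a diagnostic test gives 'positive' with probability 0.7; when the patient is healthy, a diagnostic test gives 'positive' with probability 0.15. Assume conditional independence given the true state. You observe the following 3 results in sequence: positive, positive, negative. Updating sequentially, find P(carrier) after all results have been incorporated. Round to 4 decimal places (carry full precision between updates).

After 'positive': P(carrier) = 0.7·0.7000 / (0.7·0.7000 + 0.15·0.3000) ≈ 0.9159
After 'positive': P(carrier) = 0.7·0.9159 / (0.7·0.9159 + 0.15·0.0841) ≈ 0.9807
After 'negative': P(carrier) = 0.3·0.9807 / (0.3·0.9807 + 0.85·0.0193) ≈ 0.9472

0.9472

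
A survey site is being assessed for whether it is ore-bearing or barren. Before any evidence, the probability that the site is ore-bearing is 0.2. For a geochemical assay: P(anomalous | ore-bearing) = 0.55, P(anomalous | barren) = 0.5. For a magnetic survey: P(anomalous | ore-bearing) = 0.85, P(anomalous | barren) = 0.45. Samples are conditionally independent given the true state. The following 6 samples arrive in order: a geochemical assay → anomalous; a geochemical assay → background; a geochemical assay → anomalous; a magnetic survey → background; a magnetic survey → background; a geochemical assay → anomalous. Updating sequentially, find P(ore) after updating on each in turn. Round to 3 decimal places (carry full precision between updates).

After a geochemical assay='anomalous': P(ore) = 0.55·0.2000 / (0.55·0.2000 + 0.5·0.8000) ≈ 0.2157
After a geochemical assay='background': P(ore) = 0.45·0.2157 / (0.45·0.2157 + 0.5·0.7843) ≈ 0.1984
After a geochemical assay='anomalous': P(ore) = 0.55·0.1984 / (0.55·0.1984 + 0.5·0.8016) ≈ 0.2140
After a magnetic survey='background': P(ore) = 0.15·0.2140 / (0.15·0.2140 + 0.55·0.7860) ≈ 0.0691
After a magnetic survey='background': P(ore) = 0.15·0.0691 / (0.15·0.0691 + 0.55·0.9309) ≈ 0.0198
After a geochemical assay='anomalous': P(ore) = 0.55·0.0198 / (0.55·0.0198 + 0.5·0.9802) ≈ 0.0218

0.022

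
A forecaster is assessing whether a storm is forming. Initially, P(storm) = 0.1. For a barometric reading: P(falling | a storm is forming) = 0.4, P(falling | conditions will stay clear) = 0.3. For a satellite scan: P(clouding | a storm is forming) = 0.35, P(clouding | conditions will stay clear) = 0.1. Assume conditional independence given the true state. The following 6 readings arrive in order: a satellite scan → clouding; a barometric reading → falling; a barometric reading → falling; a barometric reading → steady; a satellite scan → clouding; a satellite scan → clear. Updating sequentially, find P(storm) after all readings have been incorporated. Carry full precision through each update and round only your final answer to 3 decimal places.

Each posterior becomes the prior for the next update.
After a satellite scan='clouding': P(storm) = 0.35·0.1000 / (0.35·0.1000 + 0.1·0.9000) ≈ 0.2800
After a barometric reading='falling': P(storm) = 0.4·0.2800 / (0.4·0.2800 + 0.3·0.7200) ≈ 0.3415
After a barometric reading='falling': P(storm) = 0.4·0.3415 / (0.4·0.3415 + 0.3·0.6585) ≈ 0.4088
After a barometric reading='steady': P(storm) = 0.6·0.4088 / (0.6·0.4088 + 0.7·0.5912) ≈ 0.3721
After a satellite scan='clouding': P(storm) = 0.35·0.3721 / (0.35·0.3721 + 0.1·0.6279) ≈ 0.6747
After a satellite scan='clear': P(storm) = 0.65·0.6747 / (0.65·0.6747 + 0.9·0.3253) ≈ 0.5997

0.600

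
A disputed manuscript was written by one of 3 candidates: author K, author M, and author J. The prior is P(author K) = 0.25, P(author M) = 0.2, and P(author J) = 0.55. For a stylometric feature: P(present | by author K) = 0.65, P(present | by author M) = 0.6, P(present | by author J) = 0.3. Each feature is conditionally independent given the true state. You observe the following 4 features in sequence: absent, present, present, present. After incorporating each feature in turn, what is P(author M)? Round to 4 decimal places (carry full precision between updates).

After 'absent': normaliser = 0.35·0.2500 + 0.4·0.2000 + 0.7·0.5500; P(author K) ≈ 0.1584, P(author M) ≈ 0.1448, P(author J) ≈ 0.6968
After 'present': normaliser = 0.65·0.1584 + 0.6·0.1448 + 0.3·0.6968; P(author K) ≈ 0.2581, P(author M) ≈ 0.2178, P(author J) ≈ 0.5241
After 'present': normaliser = 0.65·0.2581 + 0.6·0.2178 + 0.3·0.5241; P(author K) ≈ 0.3681, P(author M) ≈ 0.2868, P(author J) ≈ 0.3451
After 'present': normaliser = 0.65·0.3681 + 0.6·0.2868 + 0.3·0.3451; P(author K) ≈ 0.4647, P(author M) ≈ 0.3342, P(author J) ≈ 0.2010

0.3342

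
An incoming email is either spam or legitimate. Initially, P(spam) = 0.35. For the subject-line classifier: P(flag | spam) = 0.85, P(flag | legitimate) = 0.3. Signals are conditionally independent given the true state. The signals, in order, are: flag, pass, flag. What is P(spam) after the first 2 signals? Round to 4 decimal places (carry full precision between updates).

After 'flag': P(spam) = 0.85·0.3500 / (0.85·0.3500 + 0.3·0.6500) ≈ 0.6041
After 'pass': P(spam) = 0.15·0.6041 / (0.15·0.6041 + 0.7·0.3959) ≈ 0.2464

0.2464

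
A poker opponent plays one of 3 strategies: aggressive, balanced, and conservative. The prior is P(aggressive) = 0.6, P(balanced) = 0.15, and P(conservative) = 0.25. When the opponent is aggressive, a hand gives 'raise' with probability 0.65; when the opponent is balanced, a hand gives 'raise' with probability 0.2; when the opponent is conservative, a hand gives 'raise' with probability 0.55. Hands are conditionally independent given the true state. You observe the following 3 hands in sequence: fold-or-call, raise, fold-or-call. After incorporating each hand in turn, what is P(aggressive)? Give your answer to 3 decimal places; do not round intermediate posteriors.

After 'fold-or-call': normaliser = 0.35·0.6000 + 0.8·0.1500 + 0.45·0.2500; P(aggressive) ≈ 0.4746, P(balanced) ≈ 0.2712, P(conservative) ≈ 0.2542
After 'raise': normaliser = 0.65·0.4746 + 0.2·0.2712 + 0.55·0.2542; P(aggressive) ≈ 0.6138, P(balanced) ≈ 0.1079, P(conservative) ≈ 0.2782
After 'fold-or-call': normaliser = 0.35·0.6138 + 0.8·0.1079 + 0.45·0.2782; P(aggressive) ≈ 0.5039, P(balanced) ≈ 0.2025, P(conservative) ≈ 0.2937

0.504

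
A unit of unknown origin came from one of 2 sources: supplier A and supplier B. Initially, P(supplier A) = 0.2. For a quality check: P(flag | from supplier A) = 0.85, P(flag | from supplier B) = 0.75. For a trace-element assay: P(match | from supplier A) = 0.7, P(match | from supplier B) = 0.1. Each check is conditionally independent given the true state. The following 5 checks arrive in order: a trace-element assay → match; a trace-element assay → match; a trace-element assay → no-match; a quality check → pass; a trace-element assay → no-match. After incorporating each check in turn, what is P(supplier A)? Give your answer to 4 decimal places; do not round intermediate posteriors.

After a trace-element assay='match': P(supplier A) = 0.7·0.2000 / (0.7·0.2000 + 0.1·0.8000) ≈ 0.6364
After a trace-element assay='match': P(supplier A) = 0.7·0.6364 / (0.7·0.6364 + 0.1·0.3636) ≈ 0.9245
After a trace-element assay='no-match': P(supplier A) = 0.3·0.9245 / (0.3·0.9245 + 0.9·0.0755) ≈ 0.8033
After a quality check='pass': P(supplier A) = 0.15·0.8033 / (0.15·0.8033 + 0.25·0.1967) ≈ 0.7101
After a trace-element assay='no-match': P(supplier A) = 0.3·0.7101 / (0.3·0.7101 + 0.9·0.2899) ≈ 0.4495

0.4495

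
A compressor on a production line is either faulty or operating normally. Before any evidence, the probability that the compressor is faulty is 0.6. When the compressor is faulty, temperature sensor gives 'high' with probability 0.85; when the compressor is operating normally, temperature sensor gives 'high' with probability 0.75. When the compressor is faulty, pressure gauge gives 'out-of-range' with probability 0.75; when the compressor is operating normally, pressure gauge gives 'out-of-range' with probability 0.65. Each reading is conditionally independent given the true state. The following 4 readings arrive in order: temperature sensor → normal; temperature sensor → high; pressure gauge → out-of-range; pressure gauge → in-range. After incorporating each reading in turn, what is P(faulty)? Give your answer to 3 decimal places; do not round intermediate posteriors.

0.457

After temperature sensor='normal': P(faulty) = 0.15·0.6000 / (0.15·0.6000 + 0.25·0.4000) ≈ 0.4737
After temperature sensor='high': P(faulty) = 0.85·0.4737 / (0.85·0.4737 + 0.75·0.5263) ≈ 0.5050
After pressure gauge='out-of-range': P(faulty) = 0.75·0.5050 / (0.75·0.5050 + 0.65·0.4950) ≈ 0.5406
After pressure gauge='in-range': P(faulty) = 0.25·0.5406 / (0.25·0.5406 + 0.35·0.4594) ≈ 0.4567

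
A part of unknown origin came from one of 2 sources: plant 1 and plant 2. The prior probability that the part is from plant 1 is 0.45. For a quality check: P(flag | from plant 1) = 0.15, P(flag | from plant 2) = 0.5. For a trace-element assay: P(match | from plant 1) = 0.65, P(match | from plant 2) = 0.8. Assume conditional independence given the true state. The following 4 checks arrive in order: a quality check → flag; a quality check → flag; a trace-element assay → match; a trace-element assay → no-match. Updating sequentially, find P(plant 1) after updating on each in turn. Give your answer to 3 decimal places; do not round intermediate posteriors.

Apply Bayes' rule sequentially, carrying P(plant 1) forward.
After a quality check='flag': P(plant 1) = 0.15·0.4500 / (0.15·0.4500 + 0.5·0.5500) ≈ 0.1971
After a quality check='flag': P(plant 1) = 0.15·0.1971 / (0.15·0.1971 + 0.5·0.8029) ≈ 0.0686
After a trace-element assay='match': P(plant 1) = 0.65·0.0686 / (0.65·0.0686 + 0.8·0.9314) ≈ 0.0565
After a trace-element assay='no-match': P(plant 1) = 0.35·0.0565 / (0.35·0.0565 + 0.2·0.9435) ≈ 0.0948

0.095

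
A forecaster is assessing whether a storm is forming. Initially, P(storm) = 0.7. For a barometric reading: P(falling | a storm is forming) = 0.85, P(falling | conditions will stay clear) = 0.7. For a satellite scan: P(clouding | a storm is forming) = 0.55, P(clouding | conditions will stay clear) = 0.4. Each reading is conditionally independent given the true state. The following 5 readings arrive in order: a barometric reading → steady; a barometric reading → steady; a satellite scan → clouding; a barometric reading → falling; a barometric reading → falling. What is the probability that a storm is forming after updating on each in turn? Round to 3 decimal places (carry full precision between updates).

After a barometric reading='steady': P(storm) = 0.15·0.7000 / (0.15·0.7000 + 0.3·0.3000) ≈ 0.5385
After a barometric reading='steady': P(storm) = 0.15·0.5385 / (0.15·0.5385 + 0.3·0.4615) ≈ 0.3684
After a satellite scan='clouding': P(storm) = 0.55·0.3684 / (0.55·0.3684 + 0.4·0.6316) ≈ 0.4451
After a barometric reading='falling': P(storm) = 0.85·0.4451 / (0.85·0.4451 + 0.7·0.5549) ≈ 0.4934
After a barometric reading='falling': P(storm) = 0.85·0.4934 / (0.85·0.4934 + 0.7·0.5066) ≈ 0.5418

0.542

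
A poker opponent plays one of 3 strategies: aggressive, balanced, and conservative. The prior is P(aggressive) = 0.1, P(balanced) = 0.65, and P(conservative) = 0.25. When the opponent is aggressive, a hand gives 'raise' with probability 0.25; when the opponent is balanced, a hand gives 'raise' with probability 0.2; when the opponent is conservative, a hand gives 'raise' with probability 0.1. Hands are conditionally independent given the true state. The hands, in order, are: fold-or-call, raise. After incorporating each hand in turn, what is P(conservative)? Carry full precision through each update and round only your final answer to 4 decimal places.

After 'fold-or-call': normaliser = 0.75·0.1000 + 0.8·0.6500 + 0.9·0.2500; P(aggressive) ≈ 0.0915, P(balanced) ≈ 0.6341, P(conservative) ≈ 0.2744
After 'raise': normaliser = 0.25·0.0915 + 0.2·0.6341 + 0.1·0.2744; P(aggressive) ≈ 0.1291, P(balanced) ≈ 0.7160, P(conservative) ≈ 0.1549

0.1549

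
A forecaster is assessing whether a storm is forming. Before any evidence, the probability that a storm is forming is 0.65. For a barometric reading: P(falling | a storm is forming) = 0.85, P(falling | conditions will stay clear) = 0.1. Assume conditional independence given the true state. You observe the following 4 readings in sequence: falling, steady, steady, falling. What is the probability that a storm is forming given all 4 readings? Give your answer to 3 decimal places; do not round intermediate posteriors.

Apply Bayes' rule sequentially, carrying P(storm) forward.
After 'falling': P(storm) = 0.85·0.6500 / (0.85·0.6500 + 0.1·0.3500) ≈ 0.9404
After 'steady': P(storm) = 0.15·0.9404 / (0.15·0.9404 + 0.9·0.0596) ≈ 0.7246
After 'steady': P(storm) = 0.15·0.7246 / (0.15·0.7246 + 0.9·0.2754) ≈ 0.3048
After 'falling': P(storm) = 0.85·0.3048 / (0.85·0.3048 + 0.1·0.6952) ≈ 0.7885

0.788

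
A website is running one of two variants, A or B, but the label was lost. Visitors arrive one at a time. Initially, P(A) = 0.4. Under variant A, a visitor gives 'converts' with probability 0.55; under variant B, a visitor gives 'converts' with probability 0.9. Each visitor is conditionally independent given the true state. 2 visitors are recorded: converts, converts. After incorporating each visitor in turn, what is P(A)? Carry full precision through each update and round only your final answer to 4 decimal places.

After 'converts': P(A) = 0.55·0.4000 / (0.55·0.4000 + 0.9·0.6000) ≈ 0.2895
After 'converts': P(A) = 0.55·0.2895 / (0.55·0.2895 + 0.9·0.7105) ≈ 0.1993

0.1993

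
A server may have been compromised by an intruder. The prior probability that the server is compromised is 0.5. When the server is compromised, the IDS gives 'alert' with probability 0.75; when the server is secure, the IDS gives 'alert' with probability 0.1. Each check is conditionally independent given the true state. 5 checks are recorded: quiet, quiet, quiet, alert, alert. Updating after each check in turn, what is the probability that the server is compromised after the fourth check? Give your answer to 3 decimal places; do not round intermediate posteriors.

0.138

After 'quiet': P(compromised) = 0.25·0.5000 / (0.25·0.5000 + 0.9·0.5000) ≈ 0.2174
After 'quiet': P(compromised) = 0.25·0.2174 / (0.25·0.2174 + 0.9·0.7826) ≈ 0.0716
After 'quiet': P(compromised) = 0.25·0.0716 / (0.25·0.0716 + 0.9·0.9284) ≈ 0.0210
After 'alert': P(compromised) = 0.75·0.0210 / (0.75·0.0210 + 0.1·0.9790) ≈ 0.1385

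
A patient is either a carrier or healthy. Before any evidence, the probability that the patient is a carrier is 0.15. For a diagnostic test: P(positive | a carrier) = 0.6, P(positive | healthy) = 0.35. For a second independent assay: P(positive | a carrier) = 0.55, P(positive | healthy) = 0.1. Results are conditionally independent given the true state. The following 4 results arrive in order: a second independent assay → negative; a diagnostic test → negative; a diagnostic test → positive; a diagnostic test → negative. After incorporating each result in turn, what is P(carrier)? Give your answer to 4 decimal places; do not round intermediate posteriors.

After a second independent assay='negative': P(carrier) = 0.45·0.1500 / (0.45·0.1500 + 0.9·0.8500) ≈ 0.0811
After a diagnostic test='negative': P(carrier) = 0.4·0.0811 / (0.4·0.0811 + 0.65·0.9189) ≈ 0.0515
After a diagnostic test='positive': P(carrier) = 0.6·0.0515 / (0.6·0.0515 + 0.35·0.9485) ≈ 0.0852
After a diagnostic test='negative': P(carrier) = 0.4·0.0852 / (0.4·0.0852 + 0.65·0.9148) ≈ 0.0542

0.0542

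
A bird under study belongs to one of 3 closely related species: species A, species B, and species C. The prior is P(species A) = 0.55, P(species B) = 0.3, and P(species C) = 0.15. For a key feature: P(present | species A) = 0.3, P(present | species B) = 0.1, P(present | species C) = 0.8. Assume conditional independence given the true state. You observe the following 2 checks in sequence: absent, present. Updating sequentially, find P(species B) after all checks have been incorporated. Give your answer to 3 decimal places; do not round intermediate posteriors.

0.162

After 'absent': normaliser = 0.7·0.5500 + 0.9·0.3000 + 0.2·0.1500; P(species A) ≈ 0.5620, P(species B) ≈ 0.3942, P(species C) ≈ 0.0438
After 'present': normaliser = 0.3·0.5620 + 0.1·0.3942 + 0.8·0.0438; P(species A) ≈ 0.6937, P(species B) ≈ 0.1622, P(species C) ≈ 0.1441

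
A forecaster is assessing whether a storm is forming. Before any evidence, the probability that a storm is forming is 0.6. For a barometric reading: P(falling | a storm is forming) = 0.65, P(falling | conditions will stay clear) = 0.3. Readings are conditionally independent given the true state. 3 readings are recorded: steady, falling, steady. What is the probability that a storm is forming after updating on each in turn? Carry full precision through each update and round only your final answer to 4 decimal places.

Apply Bayes' rule sequentially, carrying P(storm) forward.
After 'steady': P(storm) = 0.35·0.6000 / (0.35·0.6000 + 0.7·0.4000) ≈ 0.4286
After 'falling': P(storm) = 0.65·0.4286 / (0.65·0.4286 + 0.3·0.5714) ≈ 0.6190
After 'steady': P(storm) = 0.35·0.6190 / (0.35·0.6190 + 0.7·0.3810) ≈ 0.4483

0.4483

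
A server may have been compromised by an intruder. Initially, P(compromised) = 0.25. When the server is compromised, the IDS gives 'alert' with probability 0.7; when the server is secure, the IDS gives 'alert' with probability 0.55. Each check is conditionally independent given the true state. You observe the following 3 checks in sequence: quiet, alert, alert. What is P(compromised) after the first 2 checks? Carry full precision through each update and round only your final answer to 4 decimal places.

After 'quiet': P(compromised) = 0.3·0.2500 / (0.3·0.2500 + 0.45·0.7500) ≈ 0.1818
After 'alert': P(compromised) = 0.7·0.1818 / (0.7·0.1818 + 0.55·0.8182) ≈ 0.2205

0.2205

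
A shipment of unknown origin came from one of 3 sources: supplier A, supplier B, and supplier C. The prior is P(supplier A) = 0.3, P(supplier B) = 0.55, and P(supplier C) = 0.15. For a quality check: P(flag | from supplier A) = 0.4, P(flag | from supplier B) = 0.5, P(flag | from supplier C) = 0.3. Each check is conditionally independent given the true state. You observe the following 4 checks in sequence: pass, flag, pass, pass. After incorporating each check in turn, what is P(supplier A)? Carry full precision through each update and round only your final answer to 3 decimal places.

0.342

Apply Bayes' rule sequentially, carrying P(supplier A) forward.
After 'pass': normaliser = 0.6·0.3000 + 0.5·0.5500 + 0.7·0.1500; P(supplier A) ≈ 0.3214, P(supplier B) ≈ 0.4911, P(supplier C) ≈ 0.1875
After 'flag': normaliser = 0.4·0.3214 + 0.5·0.4911 + 0.3·0.1875; P(supplier A) ≈ 0.2988, P(supplier B) ≈ 0.5705, P(supplier C) ≈ 0.1307
After 'pass': normaliser = 0.6·0.2988 + 0.5·0.5705 + 0.7·0.1307; P(supplier A) ≈ 0.3224, P(supplier B) ≈ 0.5131, P(supplier C) ≈ 0.1646
After 'pass': normaliser = 0.6·0.3224 + 0.5·0.5131 + 0.7·0.1646; P(supplier A) ≈ 0.3423, P(supplier B) ≈ 0.4539, P(supplier C) ≈ 0.2038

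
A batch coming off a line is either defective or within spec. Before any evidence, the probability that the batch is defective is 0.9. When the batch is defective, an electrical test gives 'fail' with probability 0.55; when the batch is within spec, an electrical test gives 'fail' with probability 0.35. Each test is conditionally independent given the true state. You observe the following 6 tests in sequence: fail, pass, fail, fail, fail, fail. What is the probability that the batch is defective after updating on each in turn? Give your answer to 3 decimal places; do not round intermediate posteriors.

0.984

After 'fail': P(defective) = 0.55·0.9000 / (0.55·0.9000 + 0.35·0.1000) ≈ 0.9340
After 'pass': P(defective) = 0.45·0.9340 / (0.45·0.9340 + 0.65·0.0660) ≈ 0.9073
After 'fail': P(defective) = 0.55·0.9073 / (0.55·0.9073 + 0.35·0.0927) ≈ 0.9390
After 'fail': P(defective) = 0.55·0.9390 / (0.55·0.9390 + 0.35·0.0610) ≈ 0.9603
After 'fail': P(defective) = 0.55·0.9603 / (0.55·0.9603 + 0.35·0.0397) ≈ 0.9744
After 'fail': P(defective) = 0.55·0.9744 / (0.55·0.9744 + 0.35·0.0256) ≈ 0.9835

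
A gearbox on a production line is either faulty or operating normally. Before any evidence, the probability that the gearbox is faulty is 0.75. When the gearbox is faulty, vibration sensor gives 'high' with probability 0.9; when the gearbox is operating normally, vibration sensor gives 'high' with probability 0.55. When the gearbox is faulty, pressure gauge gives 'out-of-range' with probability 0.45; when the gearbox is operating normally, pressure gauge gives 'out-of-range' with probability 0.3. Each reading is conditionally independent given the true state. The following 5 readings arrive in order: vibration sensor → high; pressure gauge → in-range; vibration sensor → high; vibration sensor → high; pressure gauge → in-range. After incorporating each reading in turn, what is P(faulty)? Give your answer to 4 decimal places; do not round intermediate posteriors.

0.8903

Apply Bayes' rule sequentially, carrying P(faulty) forward.
After vibration sensor='high': P(faulty) = 0.9·0.7500 / (0.9·0.7500 + 0.55·0.2500) ≈ 0.8308
After pressure gauge='in-range': P(faulty) = 0.55·0.8308 / (0.55·0.8308 + 0.7·0.1692) ≈ 0.7941
After vibration sensor='high': P(faulty) = 0.9·0.7941 / (0.9·0.7941 + 0.55·0.2059) ≈ 0.8632
After vibration sensor='high': P(faulty) = 0.9·0.8632 / (0.9·0.8632 + 0.55·0.1368) ≈ 0.9117
After pressure gauge='in-range': P(faulty) = 0.55·0.9117 / (0.55·0.9117 + 0.7·0.0883) ≈ 0.8903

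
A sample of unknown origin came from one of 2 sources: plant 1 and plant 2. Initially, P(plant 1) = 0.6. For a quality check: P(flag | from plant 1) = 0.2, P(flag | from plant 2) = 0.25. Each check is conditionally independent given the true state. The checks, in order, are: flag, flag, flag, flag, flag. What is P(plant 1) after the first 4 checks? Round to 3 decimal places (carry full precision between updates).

0.381

After 'flag': P(plant 1) = 0.2·0.6000 / (0.2·0.6000 + 0.25·0.4000) ≈ 0.5455
After 'flag': P(plant 1) = 0.2·0.5455 / (0.2·0.5455 + 0.25·0.4545) ≈ 0.4898
After 'flag': P(plant 1) = 0.2·0.4898 / (0.2·0.4898 + 0.25·0.5102) ≈ 0.4344
After 'flag': P(plant 1) = 0.2·0.4344 / (0.2·0.4344 + 0.25·0.5656) ≈ 0.3806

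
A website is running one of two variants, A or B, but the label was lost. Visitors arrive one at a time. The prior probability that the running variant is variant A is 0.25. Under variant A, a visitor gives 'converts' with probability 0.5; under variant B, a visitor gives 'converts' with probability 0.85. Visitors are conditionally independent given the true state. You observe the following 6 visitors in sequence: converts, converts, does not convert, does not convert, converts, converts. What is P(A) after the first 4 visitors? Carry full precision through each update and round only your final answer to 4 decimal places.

After 'converts': P(A) = 0.5·0.2500 / (0.5·0.2500 + 0.85·0.7500) ≈ 0.1639
After 'converts': P(A) = 0.5·0.1639 / (0.5·0.1639 + 0.85·0.8361) ≈ 0.1034
After 'does not convert': P(A) = 0.5·0.1034 / (0.5·0.1034 + 0.15·0.8966) ≈ 0.2777
After 'does not convert': P(A) = 0.5·0.2777 / (0.5·0.2777 + 0.15·0.7223) ≈ 0.5617

0.5617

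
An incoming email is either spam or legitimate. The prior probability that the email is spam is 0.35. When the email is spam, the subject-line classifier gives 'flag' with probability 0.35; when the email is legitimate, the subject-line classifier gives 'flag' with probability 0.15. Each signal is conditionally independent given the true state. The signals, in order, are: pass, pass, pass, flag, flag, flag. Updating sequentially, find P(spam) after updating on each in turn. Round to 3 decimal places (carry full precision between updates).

After 'pass': P(spam) = 0.65·0.3500 / (0.65·0.3500 + 0.85·0.6500) ≈ 0.2917
After 'pass': P(spam) = 0.65·0.2917 / (0.65·0.2917 + 0.85·0.7083) ≈ 0.2395
After 'pass': P(spam) = 0.65·0.2395 / (0.65·0.2395 + 0.85·0.7605) ≈ 0.1941
After 'flag': P(spam) = 0.35·0.1941 / (0.35·0.1941 + 0.15·0.8059) ≈ 0.3597
After 'flag': P(spam) = 0.35·0.3597 / (0.35·0.3597 + 0.15·0.6403) ≈ 0.5673
After 'flag': P(spam) = 0.35·0.5673 / (0.35·0.5673 + 0.15·0.4327) ≈ 0.7536

0.754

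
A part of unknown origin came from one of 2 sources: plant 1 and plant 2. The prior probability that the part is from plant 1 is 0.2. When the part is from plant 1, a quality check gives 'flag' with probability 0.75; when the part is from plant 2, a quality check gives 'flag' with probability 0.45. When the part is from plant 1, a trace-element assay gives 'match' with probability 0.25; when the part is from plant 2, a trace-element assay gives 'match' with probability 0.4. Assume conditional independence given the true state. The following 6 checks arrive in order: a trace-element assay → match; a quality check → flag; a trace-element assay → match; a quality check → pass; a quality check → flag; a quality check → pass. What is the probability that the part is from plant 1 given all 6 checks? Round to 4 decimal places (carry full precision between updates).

0.0531

Each posterior becomes the prior for the next update.
After a trace-element assay='match': P(plant 1) = 0.25·0.2000 / (0.25·0.2000 + 0.4·0.8000) ≈ 0.1351
After a quality check='flag': P(plant 1) = 0.75·0.1351 / (0.75·0.1351 + 0.45·0.8649) ≈ 0.2066
After a trace-element assay='match': P(plant 1) = 0.25·0.2066 / (0.25·0.2066 + 0.4·0.7934) ≈ 0.1400
After a quality check='pass': P(plant 1) = 0.25·0.1400 / (0.25·0.1400 + 0.55·0.8600) ≈ 0.0689
After a quality check='flag': P(plant 1) = 0.75·0.0689 / (0.75·0.0689 + 0.45·0.9311) ≈ 0.1098
After a quality check='pass': P(plant 1) = 0.25·0.1098 / (0.25·0.1098 + 0.55·0.8902) ≈ 0.0531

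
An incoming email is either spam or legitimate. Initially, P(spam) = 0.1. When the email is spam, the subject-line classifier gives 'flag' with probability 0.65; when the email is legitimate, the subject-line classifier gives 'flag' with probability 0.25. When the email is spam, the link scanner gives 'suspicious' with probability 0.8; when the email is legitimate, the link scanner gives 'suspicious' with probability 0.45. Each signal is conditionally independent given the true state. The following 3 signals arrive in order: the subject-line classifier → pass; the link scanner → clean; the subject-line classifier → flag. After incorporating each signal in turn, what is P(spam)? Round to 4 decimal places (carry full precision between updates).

After the subject-line classifier='pass': P(spam) = 0.35·0.1000 / (0.35·0.1000 + 0.75·0.9000) ≈ 0.0493
After the link scanner='clean': P(spam) = 0.2·0.0493 / (0.2·0.0493 + 0.55·0.9507) ≈ 0.0185
After the subject-line classifier='flag': P(spam) = 0.65·0.0185 / (0.65·0.0185 + 0.25·0.9815) ≈ 0.0467

0.0467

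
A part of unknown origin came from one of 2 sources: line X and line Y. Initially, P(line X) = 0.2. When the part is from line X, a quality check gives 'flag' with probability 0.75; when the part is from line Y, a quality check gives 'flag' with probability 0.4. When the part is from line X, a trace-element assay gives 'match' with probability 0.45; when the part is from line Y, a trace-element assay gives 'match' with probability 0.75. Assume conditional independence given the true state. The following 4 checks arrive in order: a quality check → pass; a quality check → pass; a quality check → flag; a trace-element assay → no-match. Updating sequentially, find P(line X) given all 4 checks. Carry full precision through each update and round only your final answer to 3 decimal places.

0.152

After a quality check='pass': P(line X) = 0.25·0.2000 / (0.25·0.2000 + 0.6·0.8000) ≈ 0.0943
After a quality check='pass': P(line X) = 0.25·0.0943 / (0.25·0.0943 + 0.6·0.9057) ≈ 0.0416
After a quality check='flag': P(line X) = 0.75·0.0416 / (0.75·0.0416 + 0.4·0.9584) ≈ 0.0753
After a trace-element assay='no-match': P(line X) = 0.55·0.0753 / (0.55·0.0753 + 0.25·0.9247) ≈ 0.1518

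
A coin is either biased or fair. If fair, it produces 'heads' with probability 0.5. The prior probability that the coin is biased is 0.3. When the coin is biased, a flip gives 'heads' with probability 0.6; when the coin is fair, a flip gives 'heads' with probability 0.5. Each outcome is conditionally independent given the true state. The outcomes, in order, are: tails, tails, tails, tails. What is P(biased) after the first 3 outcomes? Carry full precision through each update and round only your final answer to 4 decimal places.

After 'tails': P(biased) = 0.4·0.3000 / (0.4·0.3000 + 0.5·0.7000) ≈ 0.2553
After 'tails': P(biased) = 0.4·0.2553 / (0.4·0.2553 + 0.5·0.7447) ≈ 0.2152
After 'tails': P(biased) = 0.4·0.2152 / (0.4·0.2152 + 0.5·0.7848) ≈ 0.1799

0.1799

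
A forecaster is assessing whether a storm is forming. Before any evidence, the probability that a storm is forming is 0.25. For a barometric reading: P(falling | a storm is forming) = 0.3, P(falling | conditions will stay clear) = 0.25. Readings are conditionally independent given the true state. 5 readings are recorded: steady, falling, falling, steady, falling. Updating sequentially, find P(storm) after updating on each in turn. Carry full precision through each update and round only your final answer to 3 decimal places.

0.334

After 'steady': P(storm) = 0.7·0.2500 / (0.7·0.2500 + 0.75·0.7500) ≈ 0.2373
After 'falling': P(storm) = 0.3·0.2373 / (0.3·0.2373 + 0.25·0.7627) ≈ 0.2718
After 'falling': P(storm) = 0.3·0.2718 / (0.3·0.2718 + 0.25·0.7282) ≈ 0.3094
After 'steady': P(storm) = 0.7·0.3094 / (0.7·0.3094 + 0.75·0.6906) ≈ 0.2948
After 'falling': P(storm) = 0.3·0.2948 / (0.3·0.2948 + 0.25·0.7052) ≈ 0.3341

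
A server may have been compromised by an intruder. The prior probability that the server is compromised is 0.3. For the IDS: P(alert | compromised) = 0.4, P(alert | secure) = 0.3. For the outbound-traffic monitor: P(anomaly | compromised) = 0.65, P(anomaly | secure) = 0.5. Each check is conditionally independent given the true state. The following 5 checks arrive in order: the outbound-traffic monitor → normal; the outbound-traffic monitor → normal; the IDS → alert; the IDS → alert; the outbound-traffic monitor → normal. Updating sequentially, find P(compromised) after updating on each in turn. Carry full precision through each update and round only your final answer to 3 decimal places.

After the outbound-traffic monitor='normal': P(compromised) = 0.35·0.3000 / (0.35·0.3000 + 0.5·0.7000) ≈ 0.2308
After the outbound-traffic monitor='normal': P(compromised) = 0.35·0.2308 / (0.35·0.2308 + 0.5·0.7692) ≈ 0.1736
After the IDS='alert': P(compromised) = 0.4·0.1736 / (0.4·0.1736 + 0.3·0.8264) ≈ 0.2188
After the IDS='alert': P(compromised) = 0.4·0.2188 / (0.4·0.2188 + 0.3·0.7812) ≈ 0.2718
After the outbound-traffic monitor='normal': P(compromised) = 0.35·0.2718 / (0.35·0.2718 + 0.5·0.7282) ≈ 0.2072

0.207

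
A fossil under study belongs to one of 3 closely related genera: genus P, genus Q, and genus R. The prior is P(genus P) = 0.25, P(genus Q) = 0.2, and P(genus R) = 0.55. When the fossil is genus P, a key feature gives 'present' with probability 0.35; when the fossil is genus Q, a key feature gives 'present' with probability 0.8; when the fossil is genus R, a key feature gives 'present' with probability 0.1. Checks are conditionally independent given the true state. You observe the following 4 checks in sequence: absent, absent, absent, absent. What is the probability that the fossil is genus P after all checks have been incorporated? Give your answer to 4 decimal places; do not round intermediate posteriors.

0.1100

After 'absent': normaliser = 0.65·0.2500 + 0.2·0.2000 + 0.9·0.5500; P(genus P) ≈ 0.2330, P(genus Q) ≈ 0.0573, P(genus R) ≈ 0.7097
After 'absent': normaliser = 0.65·0.2330 + 0.2·0.0573 + 0.9·0.7097; P(genus P) ≈ 0.1889, P(genus Q) ≈ 0.0143, P(genus R) ≈ 0.7968
After 'absent': normaliser = 0.65·0.1889 + 0.2·0.0143 + 0.9·0.7968; P(genus P) ≈ 0.1457, P(genus Q) ≈ 0.0034, P(genus R) ≈ 0.8509
After 'absent': normaliser = 0.65·0.1457 + 0.2·0.0034 + 0.9·0.8509; P(genus P) ≈ 0.1100, P(genus Q) ≈ 0.0008, P(genus R) ≈ 0.8892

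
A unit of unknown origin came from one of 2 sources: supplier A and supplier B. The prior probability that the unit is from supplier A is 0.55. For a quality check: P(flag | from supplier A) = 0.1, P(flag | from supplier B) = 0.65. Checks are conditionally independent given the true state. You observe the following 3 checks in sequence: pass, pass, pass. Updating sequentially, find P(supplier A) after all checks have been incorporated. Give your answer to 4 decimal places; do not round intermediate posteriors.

0.9541

After 'pass': P(supplier A) = 0.9·0.5500 / (0.9·0.5500 + 0.35·0.4500) ≈ 0.7586
After 'pass': P(supplier A) = 0.9·0.7586 / (0.9·0.7586 + 0.35·0.2414) ≈ 0.8899
After 'pass': P(supplier A) = 0.9·0.8899 / (0.9·0.8899 + 0.35·0.1101) ≈ 0.9541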